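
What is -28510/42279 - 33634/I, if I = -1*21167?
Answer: 818540716/894919593 ≈ 0.91465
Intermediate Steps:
I = -21167
-28510/42279 - 33634/I = -28510/42279 - 33634/(-21167) = -28510*1/42279 - 33634*(-1/21167) = -28510/42279 + 33634/21167 = 818540716/894919593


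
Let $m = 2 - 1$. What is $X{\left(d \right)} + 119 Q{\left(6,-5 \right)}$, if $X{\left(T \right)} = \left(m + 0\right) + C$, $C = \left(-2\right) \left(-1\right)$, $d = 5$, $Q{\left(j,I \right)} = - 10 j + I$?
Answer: $-7732$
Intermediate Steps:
$Q{\left(j,I \right)} = I - 10 j$
$m = 1$ ($m = 2 - 1 = 1$)
$C = 2$
$X{\left(T \right)} = 3$ ($X{\left(T \right)} = \left(1 + 0\right) + 2 = 1 + 2 = 3$)
$X{\left(d \right)} + 119 Q{\left(6,-5 \right)} = 3 + 119 \left(-5 - 60\right) = 3 + 119 \left(-65\right) = 3 - 7735 = -7732$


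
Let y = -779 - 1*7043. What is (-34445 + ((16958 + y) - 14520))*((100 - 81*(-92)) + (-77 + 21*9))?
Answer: -305249456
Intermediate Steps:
y = -7822 (y = -779 - 7043 = -7822)
(-34445 + ((16958 + y) - 14520))*((100 - 81*(-92)) + (-77 + 21*9)) = (-34445 + ((16958 - 7822) - 14520))*((100 - 81*(-92)) + (-77 + 21*9)) = (-34445 + (9136 - 14520))*((100 + 7452) + (-77 + 189)) = (-34445 - 5384)*(7552 + 112) = -39829*7664 = -305249456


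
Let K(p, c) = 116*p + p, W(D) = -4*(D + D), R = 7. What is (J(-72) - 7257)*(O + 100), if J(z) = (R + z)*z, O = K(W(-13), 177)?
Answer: -31614636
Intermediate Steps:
W(D) = -8*D
K(p, c) = 117*p
O = 12168 (O = 117*(-8*(-13)) = 117*104 = 12168)
J(z) = z*(7 + z) (J(z) = (7 + z)*z = z*(7 + z))
(J(-72) - 7257)*(O + 100) = (-72*(7 - 72) - 7257)*(12168 + 100) = (-72*(-65) - 7257)*12268 = (4680 - 7257)*12268 = -2577*12268 = -31614636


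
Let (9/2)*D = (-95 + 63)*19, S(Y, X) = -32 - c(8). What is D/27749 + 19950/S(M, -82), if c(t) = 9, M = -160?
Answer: -4982382806/10239381 ≈ -486.59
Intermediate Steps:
S(Y, X) = -41 (S(Y, X) = -32 - 1*9 = -32 - 9 = -41)
D = -1216/9 (D = 2*((-95 + 63)*19)/9 = 2*(-32*19)/9 = (2/9)*(-608) = -1216/9 ≈ -135.11)
D/27749 + 19950/S(M, -82) = -1216/9/27749 + 19950/(-41) = -1216/9*1/27749 + 19950*(-1/41) = -1216/249741 - 19950/41 = -4982382806/10239381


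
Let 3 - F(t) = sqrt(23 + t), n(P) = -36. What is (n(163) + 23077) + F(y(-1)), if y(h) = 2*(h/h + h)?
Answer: 23044 - sqrt(23) ≈ 23039.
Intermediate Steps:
y(h) = 2 + 2*h (y(h) = 2*(1 + h) = 2 + 2*h)
F(t) = 3 - sqrt(23 + t)
(n(163) + 23077) + F(y(-1)) = (-36 + 23077) + (3 - sqrt(23 + (2 + 2*(-1)))) = 23041 + (3 - sqrt(23 + (2 - 2))) = 23041 + (3 - sqrt(23 + 0)) = 23041 + (3 - sqrt(23)) = 23044 - sqrt(23)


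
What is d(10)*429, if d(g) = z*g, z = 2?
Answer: 8580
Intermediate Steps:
d(g) = 2*g
d(10)*429 = (2*10)*429 = 20*429 = 8580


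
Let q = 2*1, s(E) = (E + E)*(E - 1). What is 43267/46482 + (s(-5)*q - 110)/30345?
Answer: 87560129/94033086 ≈ 0.93116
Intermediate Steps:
s(E) = 2*E*(-1 + E) (s(E) = (2*E)*(-1 + E) = 2*E*(-1 + E))
q = 2
43267/46482 + (s(-5)*q - 110)/30345 = 43267/46482 + ((2*(-5)*(-1 - 5))*2 - 110)/30345 = 43267*(1/46482) + ((2*(-5)*(-6))*2 - 110)*(1/30345) = 43267/46482 + (60*2 - 110)*(1/30345) = 43267/46482 + (120 - 110)*(1/30345) = 43267/46482 + 10*(1/30345) = 43267/46482 + 2/6069 = 87560129/94033086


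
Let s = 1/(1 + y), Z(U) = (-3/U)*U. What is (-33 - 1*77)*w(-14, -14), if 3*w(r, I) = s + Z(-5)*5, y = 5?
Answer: 4895/9 ≈ 543.89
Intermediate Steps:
Z(U) = -3
s = 1/6 (s = 1/(1 + 5) = 1/6 ≈ 0.16667)
w(r, I) = -89/18 (w(r, I) = (1/6 - 3*5)/3 = (1/6 - 15)/3 = (1/3)*(-89/6) = -89/18)
(-33 - 1*77)*w(-14, -14) = (-33 - 1*77)*(-89/18) = (-33 - 77)*(-89/18) = -110*(-89/18) = 4895/9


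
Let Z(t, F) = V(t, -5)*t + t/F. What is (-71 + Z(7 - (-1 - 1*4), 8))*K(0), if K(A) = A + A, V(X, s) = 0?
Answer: 0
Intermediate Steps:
K(A) = 2*A
Z(t, F) = t/F (Z(t, F) = 0*t + t/F = 0 + t/F = t/F)
(-71 + Z(7 - (-1 - 1*4), 8))*K(0) = (-71 + (7 - (-1 - 1*4))/8)*(2*0) = (-71 + (7 - (-1 - 4))*(⅛))*0 = (-71 + (7 - 1*(-5))*(⅛))*0 = (-71 + (7 + 5)*(⅛))*0 = (-71 + 12*(⅛))*0 = (-71 + 3/2)*0 = -139/2*0 = 0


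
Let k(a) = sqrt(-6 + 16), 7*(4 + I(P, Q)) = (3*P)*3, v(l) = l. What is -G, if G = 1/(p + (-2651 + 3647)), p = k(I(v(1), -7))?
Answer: -498/496003 + sqrt(10)/992006 ≈ -0.0010008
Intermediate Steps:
I(P, Q) = -4 + 9*P/7 (I(P, Q) = -4 + ((3*P)*3)/7 = -4 + (9*P)/7 = -4 + 9*P/7)
k(a) = sqrt(10)
p = sqrt(10) ≈ 3.1623
G = 1/(996 + sqrt(10)) (G = 1/(sqrt(10) + (-2651 + 3647)) = 1/(sqrt(10) + 996) = 1/(996 + sqrt(10)) ≈ 0.0010008)
-G = -(498/496003 - sqrt(10)/992006) = -498/496003 + sqrt(10)/992006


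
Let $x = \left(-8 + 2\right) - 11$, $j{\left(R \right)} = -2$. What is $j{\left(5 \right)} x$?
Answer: $34$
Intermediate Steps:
$x = -17$ ($x = -6 - 11 = -17$)
$j{\left(5 \right)} x = \left(-2\right) \left(-17\right) = 34$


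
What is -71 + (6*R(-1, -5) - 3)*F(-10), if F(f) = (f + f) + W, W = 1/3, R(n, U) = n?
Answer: 106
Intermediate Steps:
W = ⅓ ≈ 0.33333
F(f) = ⅓ + 2*f (F(f) = (f + f) + ⅓ = 2*f + ⅓ = ⅓ + 2*f)
-71 + (6*R(-1, -5) - 3)*F(-10) = -71 + (6*(-1) - 3)*(⅓ + 2*(-10)) = -71 + (-6 - 3)*(⅓ - 20) = -71 - 9*(-59/3) = -71 + 177 = 106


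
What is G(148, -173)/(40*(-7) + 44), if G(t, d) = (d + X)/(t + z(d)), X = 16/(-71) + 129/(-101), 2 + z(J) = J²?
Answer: 625679/25448803350 ≈ 2.4586e-5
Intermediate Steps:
z(J) = -2 + J²
X = -10775/7171 (X = 16*(-1/71) + 129*(-1/101) = -16/71 - 129/101 = -10775/7171 ≈ -1.5026)
G(t, d) = (-10775/7171 + d)/(-2 + t + d²) (G(t, d) = (d - 10775/7171)/(t + (-2 + d²)) = (-10775/7171 + d)/(-2 + t + d²))
G(148, -173)/(40*(-7) + 44) = ((-10775/7171 - 173)/(-2 + 148 + (-173)²))/(40*(-7) + 44) = (-1251358/7171/(-2 + 148 + 29929))/(-280 + 44) = (-1251358/7171/30075)/(-236) = ((1/30075)*(-1251358/7171))*(-1/236) = -1251358/215667825*(-1/236) = 625679/25448803350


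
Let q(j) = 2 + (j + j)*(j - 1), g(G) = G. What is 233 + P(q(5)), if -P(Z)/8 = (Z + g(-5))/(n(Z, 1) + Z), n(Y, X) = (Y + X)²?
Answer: 440307/1891 ≈ 232.84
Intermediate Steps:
q(j) = 2 + 2*j*(-1 + j) (q(j) = 2 + (2*j)*(-1 + j) = 2 + 2*j*(-1 + j))
n(Y, X) = (X + Y)²
P(Z) = -8*(-5 + Z)/(Z + (1 + Z)²) (P(Z) = -8*(Z - 5)/((1 + Z)² + Z) = -8*(-5 + Z)/(Z + (1 + Z)²))
233 + P(q(5)) = 233 + 8*(5 - (2 - 2*5 + 2*5²))/((2 - 2*5 + 2*5²) + (1 + (2 - 2*5 + 2*5²))²) = 233 + 8*(5 - (2 - 10 + 2*25))/((2 - 10 + 2*25) + (1 + (2 - 10 + 2*25))²) = 233 + 8*(5 - (2 - 10 + 50))/((2 - 10 + 50) + (1 + (2 - 10 + 50))²) = 233 + 8*(5 - 1*42)/(42 + (1 + 42)²) = 233 + 8*(5 - 42)/(42 + 43²) = 233 + 8*(-37)/(42 + 1849) = 233 + 8*(-37)/1891 = 233 + 8*(1/1891)*(-37) = 233 - 296/1891 = 440307/1891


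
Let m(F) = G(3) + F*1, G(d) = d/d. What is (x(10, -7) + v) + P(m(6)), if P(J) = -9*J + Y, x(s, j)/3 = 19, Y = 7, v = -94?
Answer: -93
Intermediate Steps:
G(d) = 1
x(s, j) = 57 (x(s, j) = 3*19 = 57)
m(F) = 1 + F (m(F) = 1 + F*1 = 1 + F)
P(J) = 7 - 9*J (P(J) = -9*J + 7 = 7 - 9*J)
(x(10, -7) + v) + P(m(6)) = (57 - 94) + (7 - 9*(1 + 6)) = -37 + (7 - 9*7) = -37 + (7 - 63) = -37 - 56 = -93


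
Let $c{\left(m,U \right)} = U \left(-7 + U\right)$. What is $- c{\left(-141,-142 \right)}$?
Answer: $-21158$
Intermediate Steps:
$- c{\left(-141,-142 \right)} = - \left(-142\right) \left(-7 - 142\right) = - \left(-142\right) \left(-149\right) = \left(-1\right) 21158 = -21158$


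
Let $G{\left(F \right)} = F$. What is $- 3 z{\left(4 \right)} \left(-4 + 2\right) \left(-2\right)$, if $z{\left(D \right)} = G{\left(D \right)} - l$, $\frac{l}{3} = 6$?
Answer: $168$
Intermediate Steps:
$l = 18$ ($l = 3 \cdot 6 = 18$)
$z{\left(D \right)} = -18 + D$ ($z{\left(D \right)} = D - 18 = -18 + D$)
$- 3 z{\left(4 \right)} \left(-4 + 2\right) \left(-2\right) = - 3 \left(-18 + 4\right) \left(-4 + 2\right) \left(-2\right) = \left(-3\right) \left(-14\right) \left(\left(-2\right) \left(-2\right)\right) = 42 \cdot 4 = 168$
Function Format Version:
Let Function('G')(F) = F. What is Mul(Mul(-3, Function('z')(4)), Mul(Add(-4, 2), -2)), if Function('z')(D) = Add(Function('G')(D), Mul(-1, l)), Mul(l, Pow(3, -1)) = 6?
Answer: 168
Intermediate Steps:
l = 18 (l = Mul(3, 6) = 18)
Function('z')(D) = Add(-18, D) (Function('z')(D) = Add(D, Mul(-1, 18)) = Add(D, -18) = Add(-18, D))
Mul(Mul(-3, Function('z')(4)), Mul(Add(-4, 2), -2)) = Mul(Mul(-3, Add(-18, 4)), Mul(Add(-4, 2), -2)) = Mul(Mul(-3, -14), Mul(-2, -2)) = Mul(42, 4) = 168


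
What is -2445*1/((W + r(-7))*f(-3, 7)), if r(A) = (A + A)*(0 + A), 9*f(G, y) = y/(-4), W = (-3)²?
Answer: 88020/749 ≈ 117.52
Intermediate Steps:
W = 9
f(G, y) = -y/36 (f(G, y) = (y/(-4))/9 = (y*(-¼))/9 = (-y/4)/9 = -y/36)
r(A) = 2*A² (r(A) = (2*A)*A = 2*A²)
-2445*1/((W + r(-7))*f(-3, 7)) = -2445*(-36/(7*(9 + 2*(-7)²))) = -2445*(-36/(7*(9 + 2*49))) = -2445*(-36/(7*(9 + 98))) = -2445/((-7/36*107)) = -2445/(-749/36) = -2445*(-36/749) = 88020/749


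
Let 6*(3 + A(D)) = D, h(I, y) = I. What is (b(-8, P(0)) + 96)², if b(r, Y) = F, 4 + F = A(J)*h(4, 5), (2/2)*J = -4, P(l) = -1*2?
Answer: 53824/9 ≈ 5980.4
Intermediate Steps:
P(l) = -2
J = -4
A(D) = -3 + D/6
F = -56/3 (F = -4 + (-3 + (⅙)*(-4))*4 = -4 + (-3 - ⅔)*4 = -4 - 11/3*4 = -4 - 44/3 = -56/3 ≈ -18.667)
b(r, Y) = -56/3
(b(-8, P(0)) + 96)² = (-56/3 + 96)² = (232/3)² = 53824/9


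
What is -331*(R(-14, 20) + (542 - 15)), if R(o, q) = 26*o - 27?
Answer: -45016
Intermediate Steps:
R(o, q) = -27 + 26*o
-331*(R(-14, 20) + (542 - 15)) = -331*((-27 + 26*(-14)) + (542 - 15)) = -331*((-27 - 364) + 527) = -331*(-391 + 527) = -331*136 = -45016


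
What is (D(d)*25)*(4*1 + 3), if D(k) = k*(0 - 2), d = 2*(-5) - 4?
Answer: 4900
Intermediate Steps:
d = -14 (d = -10 - 4 = -14)
D(k) = -2*k (D(k) = k*(-2) = -2*k)
(D(d)*25)*(4*1 + 3) = (-2*(-14)*25)*(4*1 + 3) = (28*25)*(4 + 3) = 700*7 = 4900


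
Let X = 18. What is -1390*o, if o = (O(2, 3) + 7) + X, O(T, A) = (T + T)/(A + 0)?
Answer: -109810/3 ≈ -36603.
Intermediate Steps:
O(T, A) = 2*T/A (O(T, A) = (2*T)/A = 2*T/A)
o = 79/3 (o = (2*2/3 + 7) + 18 = (2*2*(⅓) + 7) + 18 = (4/3 + 7) + 18 = 25/3 + 18 = 79/3 ≈ 26.333)
-1390*o = -1390*79/3 = -109810/3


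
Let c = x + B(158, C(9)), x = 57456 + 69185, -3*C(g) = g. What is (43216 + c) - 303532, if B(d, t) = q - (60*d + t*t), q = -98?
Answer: -143262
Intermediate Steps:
C(g) = -g/3
x = 126641
B(d, t) = -98 - t² - 60*d (B(d, t) = -98 - (60*d + t*t) = -98 - (60*d + t²) = -98 - (t² + 60*d) = -98 + (-t² - 60*d) = -98 - t² - 60*d)
c = 117054 (c = 126641 + (-98 - (-⅓*9)² - 60*158) = 126641 + (-98 - 1*(-3)² - 9480) = 126641 + (-98 - 1*9 - 9480) = 126641 + (-98 - 9 - 9480) = 126641 - 9587 = 117054)
(43216 + c) - 303532 = (43216 + 117054) - 303532 = 160270 - 303532 = -143262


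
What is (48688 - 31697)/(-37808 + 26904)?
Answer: -16991/10904 ≈ -1.5582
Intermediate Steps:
(48688 - 31697)/(-37808 + 26904) = 16991/(-10904) = 16991*(-1/10904) = -16991/10904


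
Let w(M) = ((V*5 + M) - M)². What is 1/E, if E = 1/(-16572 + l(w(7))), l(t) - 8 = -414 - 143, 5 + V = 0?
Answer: -17121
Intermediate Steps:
V = -5 (V = -5 + 0 = -5)
w(M) = 625 (w(M) = ((-5*5 + M) - M)² = ((-25 + M) - M)² = (-25)² = 625)
l(t) = -549 (l(t) = 8 + (-414 - 143) = 8 - 557 = -549)
E = -1/17121 (E = 1/(-16572 - 549) = 1/(-17121) = -1/17121 ≈ -5.8408e-5)
1/E = 1/(-1/17121) = -17121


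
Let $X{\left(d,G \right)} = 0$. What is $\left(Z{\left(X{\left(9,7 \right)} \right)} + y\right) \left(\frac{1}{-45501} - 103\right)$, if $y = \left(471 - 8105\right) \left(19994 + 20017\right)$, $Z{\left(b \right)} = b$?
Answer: $\frac{477164983441432}{15167} \approx 3.1461 \cdot 10^{10}$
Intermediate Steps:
$y = -305443974$ ($y = \left(-7634\right) 40011 = -305443974$)
$\left(Z{\left(X{\left(9,7 \right)} \right)} + y\right) \left(\frac{1}{-45501} - 103\right) = \left(0 - 305443974\right) \left(\frac{1}{-45501} - 103\right) = - 305443974 \left(- \frac{1}{45501} - 103\right) = \left(-305443974\right) \left(- \frac{4686604}{45501}\right) = \frac{477164983441432}{15167}$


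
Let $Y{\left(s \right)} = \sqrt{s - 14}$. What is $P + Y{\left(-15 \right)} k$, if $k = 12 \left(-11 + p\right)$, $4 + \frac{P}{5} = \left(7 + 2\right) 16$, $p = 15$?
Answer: $700 + 48 i \sqrt{29} \approx 700.0 + 258.49 i$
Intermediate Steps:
$P = 700$ ($P = -20 + 5 \left(7 + 2\right) 16 = -20 + 5 \cdot 9 \cdot 16 = -20 + 5 \cdot 144 = -20 + 720 = 700$)
$Y{\left(s \right)} = \sqrt{-14 + s}$
$k = 48$ ($k = 12 \left(-11 + 15\right) = 12 \cdot 4 = 48$)
$P + Y{\left(-15 \right)} k = 700 + \sqrt{-14 - 15} \cdot 48 = 700 + \sqrt{-29} \cdot 48 = 700 + i \sqrt{29} \cdot 48 = 700 + 48 i \sqrt{29}$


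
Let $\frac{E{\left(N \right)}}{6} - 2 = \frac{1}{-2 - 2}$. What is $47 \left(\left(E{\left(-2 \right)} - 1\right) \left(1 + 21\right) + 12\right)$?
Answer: $10387$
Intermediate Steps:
$E{\left(N \right)} = \frac{21}{2}$ ($E{\left(N \right)} = 12 + \frac{6}{-2 - 2} = 12 + \frac{6}{-4} = 12 + 6 \left(- \frac{1}{4}\right) = 12 - \frac{3}{2} = \frac{21}{2}$)
$47 \left(\left(E{\left(-2 \right)} - 1\right) \left(1 + 21\right) + 12\right) = 47 \left(\left(\frac{21}{2} - 1\right) \left(1 + 21\right) + 12\right) = 47 \left(\frac{19}{2} \cdot 22 + 12\right) = 47 \left(209 + 12\right) = 47 \cdot 221 = 10387$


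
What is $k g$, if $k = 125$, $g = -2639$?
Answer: $-329875$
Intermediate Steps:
$k g = 125 \left(-2639\right) = -329875$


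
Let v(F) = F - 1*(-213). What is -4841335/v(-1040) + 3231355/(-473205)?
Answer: 457654319618/78268107 ≈ 5847.3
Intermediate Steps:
v(F) = 213 + F (v(F) = F + 213 = 213 + F)
-4841335/v(-1040) + 3231355/(-473205) = -4841335/(213 - 1040) + 3231355/(-473205) = -4841335/(-827) + 3231355*(-1/473205) = -4841335*(-1/827) - 646271/94641 = 4841335/827 - 646271/94641 = 457654319618/78268107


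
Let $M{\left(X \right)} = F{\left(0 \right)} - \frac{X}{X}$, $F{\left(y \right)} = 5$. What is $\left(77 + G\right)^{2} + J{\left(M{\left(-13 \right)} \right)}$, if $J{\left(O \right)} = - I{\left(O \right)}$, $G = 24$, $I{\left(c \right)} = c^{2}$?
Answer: $10185$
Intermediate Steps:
$M{\left(X \right)} = 4$ ($M{\left(X \right)} = 5 - \frac{X}{X} = 5 - 1 = 4$)
$J{\left(O \right)} = - O^{2}$
$\left(77 + G\right)^{2} + J{\left(M{\left(-13 \right)} \right)} = \left(77 + 24\right)^{2} - 4^{2} = 101^{2} - 16 = 10201 - 16 = 10185$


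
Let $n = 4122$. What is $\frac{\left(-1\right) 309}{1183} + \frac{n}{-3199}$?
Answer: $- \frac{837831}{540631} \approx -1.5497$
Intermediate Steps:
$\frac{\left(-1\right) 309}{1183} + \frac{n}{-3199} = \frac{\left(-1\right) 309}{1183} + \frac{4122}{-3199} = \left(-309\right) \frac{1}{1183} + 4122 \left(- \frac{1}{3199}\right) = - \frac{309}{1183} - \frac{4122}{3199} = - \frac{837831}{540631}$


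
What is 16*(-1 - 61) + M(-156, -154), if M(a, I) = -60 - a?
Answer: -896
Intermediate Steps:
16*(-1 - 61) + M(-156, -154) = 16*(-1 - 61) + (-60 - 1*(-156)) = 16*(-62) + (-60 + 156) = -992 + 96 = -896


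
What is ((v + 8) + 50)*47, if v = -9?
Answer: 2303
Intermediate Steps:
((v + 8) + 50)*47 = ((-9 + 8) + 50)*47 = (-1 + 50)*47 = 49*47 = 2303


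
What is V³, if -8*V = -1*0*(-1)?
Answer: 0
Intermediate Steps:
V = 0 (V = -(-1*0)*(-1)/8 = -0*(-1) = -⅛*0 = 0)
V³ = 0³ = 0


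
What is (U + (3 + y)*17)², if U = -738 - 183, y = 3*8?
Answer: 213444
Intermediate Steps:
y = 24
U = -921
(U + (3 + y)*17)² = (-921 + (3 + 24)*17)² = (-921 + 27*17)² = (-921 + 459)² = (-462)² = 213444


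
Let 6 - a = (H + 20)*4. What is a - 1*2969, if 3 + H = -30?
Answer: -2911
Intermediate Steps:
H = -33 (H = -3 - 30 = -33)
a = 58 (a = 6 - (-33 + 20)*4 = 6 - (-13)*4 = 6 - 1*(-52) = 6 + 52 = 58)
a - 1*2969 = 58 - 1*2969 = 58 - 2969 = -2911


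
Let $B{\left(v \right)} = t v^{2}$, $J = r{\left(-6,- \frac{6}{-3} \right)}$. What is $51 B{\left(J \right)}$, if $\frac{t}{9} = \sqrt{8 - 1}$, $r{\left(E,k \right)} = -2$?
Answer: $1836 \sqrt{7} \approx 4857.6$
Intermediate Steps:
$J = -2$
$t = 9 \sqrt{7}$ ($t = 9 \sqrt{8 - 1} = 9 \sqrt{7} \approx 23.812$)
$B{\left(v \right)} = 9 \sqrt{7} v^{2}$
$51 B{\left(J \right)} = 51 \cdot 9 \sqrt{7} \left(-2\right)^{2} = 51 \cdot 9 \sqrt{7} \cdot 4 = 51 \cdot 36 \sqrt{7} = 1836 \sqrt{7}$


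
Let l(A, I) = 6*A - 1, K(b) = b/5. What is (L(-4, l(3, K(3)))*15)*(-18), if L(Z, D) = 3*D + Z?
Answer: -12690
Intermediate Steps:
K(b) = b/5 (K(b) = b*(⅕) = b/5)
l(A, I) = -1 + 6*A
L(Z, D) = Z + 3*D
(L(-4, l(3, K(3)))*15)*(-18) = ((-4 + 3*(-1 + 6*3))*15)*(-18) = ((-4 + 3*(-1 + 18))*15)*(-18) = ((-4 + 3*17)*15)*(-18) = ((-4 + 51)*15)*(-18) = (47*15)*(-18) = 705*(-18) = -12690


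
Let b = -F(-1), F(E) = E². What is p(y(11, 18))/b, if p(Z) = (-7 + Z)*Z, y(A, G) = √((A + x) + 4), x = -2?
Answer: -13 + 7*√13 ≈ 12.239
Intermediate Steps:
y(A, G) = √(2 + A) (y(A, G) = √((A - 2) + 4) = √((-2 + A) + 4) = √(2 + A))
b = -1 (b = -1*(-1)² = -1*1 = -1)
p(Z) = Z*(-7 + Z)
p(y(11, 18))/b = (√(2 + 11)*(-7 + √(2 + 11)))/(-1) = (√13*(-7 + √13))*(-1) = -√13*(-7 + √13)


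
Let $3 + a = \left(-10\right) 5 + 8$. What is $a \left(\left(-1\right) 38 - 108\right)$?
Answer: $6570$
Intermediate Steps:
$a = -45$ ($a = -3 + \left(\left(-10\right) 5 + 8\right) = -3 + \left(-50 + 8\right) = -3 - 42 = -45$)
$a \left(\left(-1\right) 38 - 108\right) = - 45 \left(\left(-1\right) 38 - 108\right) = - 45 \left(-38 - 108\right) = \left(-45\right) \left(-146\right) = 6570$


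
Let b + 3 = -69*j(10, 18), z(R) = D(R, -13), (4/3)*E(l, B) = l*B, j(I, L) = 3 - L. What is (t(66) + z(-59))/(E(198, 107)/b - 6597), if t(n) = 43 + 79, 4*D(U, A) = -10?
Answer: -82216/4528143 ≈ -0.018157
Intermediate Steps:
D(U, A) = -5/2 (D(U, A) = (¼)*(-10) = -5/2)
E(l, B) = 3*B*l/4 (E(l, B) = 3*(l*B)/4 = 3*(B*l)/4 = 3*B*l/4)
z(R) = -5/2
t(n) = 122
b = 1032 (b = -3 - 69*(3 - 1*18) = -3 - 69*(3 - 18) = -3 - 69*(-15) = -3 + 1035 = 1032)
(t(66) + z(-59))/(E(198, 107)/b - 6597) = (122 - 5/2)/(((¾)*107*198)/1032 - 6597) = 239/(2*((31779/2)*(1/1032) - 6597)) = 239/(2*(10593/688 - 6597)) = 239/(2*(-4528143/688)) = (239/2)*(-688/4528143) = -82216/4528143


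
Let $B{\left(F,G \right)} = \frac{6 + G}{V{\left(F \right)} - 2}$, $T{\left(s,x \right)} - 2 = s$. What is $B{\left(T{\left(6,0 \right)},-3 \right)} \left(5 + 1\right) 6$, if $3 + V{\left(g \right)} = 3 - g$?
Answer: $- \frac{54}{5} \approx -10.8$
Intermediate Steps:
$T{\left(s,x \right)} = 2 + s$
$V{\left(g \right)} = - g$ ($V{\left(g \right)} = -3 - \left(-3 + g\right) = - g$)
$B{\left(F,G \right)} = \frac{6 + G}{-2 - F}$ ($B{\left(F,G \right)} = \frac{6 + G}{- F - 2} = \frac{6 + G}{-2 - F}$)
$B{\left(T{\left(6,0 \right)},-3 \right)} \left(5 + 1\right) 6 = \frac{-6 - -3}{2 + \left(2 + 6\right)} \left(5 + 1\right) 6 = \frac{-6 + 3}{2 + 8} \cdot 6 \cdot 6 = \frac{1}{10} \left(-3\right) 36 = \left(- \frac{3}{10}\right) 36 = - \frac{54}{5}$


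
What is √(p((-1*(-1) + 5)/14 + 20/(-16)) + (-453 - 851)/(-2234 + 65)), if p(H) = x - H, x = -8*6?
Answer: I*√4772079319/10122 ≈ 6.8248*I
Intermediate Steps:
x = -48
p(H) = -48 - H
√(p((-1*(-1) + 5)/14 + 20/(-16)) + (-453 - 851)/(-2234 + 65)) = √((-48 - ((-1*(-1) + 5)/14 + 20/(-16))) + (-453 - 851)/(-2234 + 65)) = √((-48 - ((1 + 5)*(1/14) + 20*(-1/16))) - 1304/(-2169)) = √((-48 - (6*(1/14) - 5/4)) - 1304*(-1/2169)) = √((-48 - (3/7 - 5/4)) + 1304/2169) = √((-48 - 1*(-23/28)) + 1304/2169) = √((-48 + 23/28) + 1304/2169) = √(-1321/28 + 1304/2169) = √(-2828737/60732) = I*√4772079319/10122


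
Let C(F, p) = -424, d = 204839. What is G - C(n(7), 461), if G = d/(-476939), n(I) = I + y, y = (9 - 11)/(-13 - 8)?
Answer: 202017297/476939 ≈ 423.57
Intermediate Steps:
y = 2/21 (y = -2/(-21) = -2*(-1/21) = 2/21 ≈ 0.095238)
n(I) = 2/21 + I (n(I) = I + 2/21 = 2/21 + I)
G = -204839/476939 (G = 204839/(-476939) = 204839*(-1/476939) = -204839/476939 ≈ -0.42949)
G - C(n(7), 461) = -204839/476939 - 1*(-424) = -204839/476939 + 424 = 202017297/476939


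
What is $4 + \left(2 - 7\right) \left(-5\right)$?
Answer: $29$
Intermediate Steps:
$4 + \left(2 - 7\right) \left(-5\right) = 4 - -25 = 4 + 25 = 29$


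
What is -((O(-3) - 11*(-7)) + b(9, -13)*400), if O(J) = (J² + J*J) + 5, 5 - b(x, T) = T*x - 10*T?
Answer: 3100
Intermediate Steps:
b(x, T) = 5 + 10*T - T*x (b(x, T) = 5 - (T*x - 10*T) = 5 - (-10*T + T*x) = 5 + (10*T - T*x) = 5 + 10*T - T*x)
O(J) = 5 + 2*J² (O(J) = (J² + J²) + 5 = 2*J² + 5 = 5 + 2*J²)
-((O(-3) - 11*(-7)) + b(9, -13)*400) = -(((5 + 2*(-3)²) - 11*(-7)) + (5 + 10*(-13) - 1*(-13)*9)*400) = -(((5 + 2*9) + 77) + (5 - 130 + 117)*400) = -(((5 + 18) + 77) - 8*400) = -((23 + 77) - 3200) = -(100 - 3200) = -1*(-3100) = 3100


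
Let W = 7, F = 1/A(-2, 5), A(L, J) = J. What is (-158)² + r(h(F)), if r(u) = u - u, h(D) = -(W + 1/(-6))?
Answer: 24964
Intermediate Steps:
F = ⅕ (F = 1/5 = ⅕ ≈ 0.20000)
h(D) = -41/6 (h(D) = -(7 + 1/(-6)) = -(7 - ⅙) = -1*41/6 = -41/6)
r(u) = 0
(-158)² + r(h(F)) = (-158)² + 0 = 24964 + 0 = 24964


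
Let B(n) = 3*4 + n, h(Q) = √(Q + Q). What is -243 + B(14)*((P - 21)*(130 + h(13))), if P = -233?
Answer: -858763 - 6604*√26 ≈ -8.9244e+5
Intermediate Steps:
h(Q) = √2*√Q (h(Q) = √(2*Q) = √2*√Q)
B(n) = 12 + n
-243 + B(14)*((P - 21)*(130 + h(13))) = -243 + (12 + 14)*((-233 - 21)*(130 + √2*√13)) = -243 + 26*(-254*(130 + √26)) = -243 + 26*(-33020 - 254*√26) = -243 + (-858520 - 6604*√26) = -858763 - 6604*√26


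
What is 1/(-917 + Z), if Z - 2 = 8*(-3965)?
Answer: -1/32635 ≈ -3.0642e-5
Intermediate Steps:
Z = -31718 (Z = 2 + 8*(-3965) = 2 - 31720 = -31718)
1/(-917 + Z) = 1/(-917 - 31718) = 1/(-32635) = -1/32635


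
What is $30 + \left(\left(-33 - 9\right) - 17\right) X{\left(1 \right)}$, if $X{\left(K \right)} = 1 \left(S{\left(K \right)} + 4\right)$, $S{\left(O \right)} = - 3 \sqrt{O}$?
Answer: $-29$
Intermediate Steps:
$X{\left(K \right)} = 4 - 3 \sqrt{K}$ ($X{\left(K \right)} = 1 \left(- 3 \sqrt{K} + 4\right) = 1 \left(4 - 3 \sqrt{K}\right) = 4 - 3 \sqrt{K}$)
$30 + \left(\left(-33 - 9\right) - 17\right) X{\left(1 \right)} = 30 + \left(\left(-33 - 9\right) - 17\right) \left(4 - 3 \sqrt{1}\right) = 30 + \left(-42 - 17\right) \left(4 - 3\right) = 30 - 59 \left(4 - 3\right) = 30 - 59 = -29$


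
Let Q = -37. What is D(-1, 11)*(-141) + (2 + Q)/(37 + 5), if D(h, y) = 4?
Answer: -3389/6 ≈ -564.83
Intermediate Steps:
D(-1, 11)*(-141) + (2 + Q)/(37 + 5) = 4*(-141) + (2 - 37)/(37 + 5) = -564 - 35/42 = -564 - 35*1/42 = -564 - ⅚ = -3389/6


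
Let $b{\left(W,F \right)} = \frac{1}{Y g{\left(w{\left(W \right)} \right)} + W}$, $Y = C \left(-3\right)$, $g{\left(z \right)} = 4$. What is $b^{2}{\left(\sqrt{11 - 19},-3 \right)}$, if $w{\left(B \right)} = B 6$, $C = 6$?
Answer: $\frac{i}{8 \left(36 \sqrt{2} + 647 i\right)} \approx 0.00019201 + 1.5109 \cdot 10^{-5} i$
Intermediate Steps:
$w{\left(B \right)} = 6 B$
$Y = -18$ ($Y = 6 \left(-3\right) = -18$)
$b{\left(W,F \right)} = \frac{1}{-72 + W}$ ($b{\left(W,F \right)} = \frac{1}{\left(-18\right) 4 + W} = \frac{1}{-72 + W}$)
$b^{2}{\left(\sqrt{11 - 19},-3 \right)} = \left(\frac{1}{-72 + \sqrt{11 - 19}}\right)^{2} = \left(\frac{1}{-72 + \sqrt{-8}}\right)^{2} = \left(\frac{1}{-72 + 2 i \sqrt{2}}\right)^{2} = \frac{1}{\left(-72 + 2 i \sqrt{2}\right)^{2}}$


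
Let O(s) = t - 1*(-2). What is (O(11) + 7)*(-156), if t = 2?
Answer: -1716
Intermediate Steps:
O(s) = 4 (O(s) = 2 - 1*(-2) = 2 + 2 = 4)
(O(11) + 7)*(-156) = (4 + 7)*(-156) = 11*(-156) = -1716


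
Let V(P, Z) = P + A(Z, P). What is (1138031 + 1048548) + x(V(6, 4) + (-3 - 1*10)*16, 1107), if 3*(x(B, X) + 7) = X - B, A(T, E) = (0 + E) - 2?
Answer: 2187007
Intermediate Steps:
A(T, E) = -2 + E (A(T, E) = E - 2 = -2 + E)
V(P, Z) = -2 + 2*P (V(P, Z) = P + (-2 + P) = -2 + 2*P)
x(B, X) = -7 - B/3 + X/3 (x(B, X) = -7 + (X - B)/3 = -7 + (-B/3 + X/3) = -7 - B/3 + X/3)
(1138031 + 1048548) + x(V(6, 4) + (-3 - 1*10)*16, 1107) = (1138031 + 1048548) + (-7 - ((-2 + 2*6) + (-3 - 1*10)*16)/3 + (1/3)*1107) = 2186579 + (-7 - ((-2 + 12) + (-3 - 10)*16)/3 + 369) = 2186579 + (-7 - (10 - 13*16)/3 + 369) = 2186579 + (-7 - (10 - 208)/3 + 369) = 2186579 + (-7 - 1/3*(-198) + 369) = 2186579 + (-7 + 66 + 369) = 2186579 + 428 = 2187007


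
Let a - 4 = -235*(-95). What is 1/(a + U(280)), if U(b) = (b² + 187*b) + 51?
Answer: 1/153140 ≈ 6.5300e-6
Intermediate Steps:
a = 22329 (a = 4 - 235*(-95) = 4 + 22325 = 22329)
U(b) = 51 + b² + 187*b
1/(a + U(280)) = 1/(22329 + (51 + 280² + 187*280)) = 1/(22329 + (51 + 78400 + 52360)) = 1/(22329 + 130811) = 1/153140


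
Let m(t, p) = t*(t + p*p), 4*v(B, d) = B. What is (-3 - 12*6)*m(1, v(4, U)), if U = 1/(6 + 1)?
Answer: -150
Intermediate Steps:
U = ⅐ (U = 1/7 = ⅐ ≈ 0.14286)
v(B, d) = B/4
m(t, p) = t*(t + p²)
(-3 - 12*6)*m(1, v(4, U)) = (-3 - 12*6)*(1*(1 + ((¼)*4)²)) = (-3 - 72)*(1*(1 + 1²)) = -75*(1 + 1) = -75*2 = -150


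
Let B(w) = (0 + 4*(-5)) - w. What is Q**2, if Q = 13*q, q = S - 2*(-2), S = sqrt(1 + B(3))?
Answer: -1014 + 1352*I*sqrt(22) ≈ -1014.0 + 6341.4*I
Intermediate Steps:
B(w) = -20 - w (B(w) = (0 - 20) - w = -20 - w)
S = I*sqrt(22) (S = sqrt(1 + (-20 - 1*3)) = sqrt(1 + (-20 - 3)) = sqrt(1 - 23) = sqrt(-22) = I*sqrt(22) ≈ 4.6904*I)
q = 4 + I*sqrt(22) (q = I*sqrt(22) - 2*(-2) = I*sqrt(22) + 4 = 4 + I*sqrt(22) ≈ 4.0 + 4.6904*I)
Q = 52 + 13*I*sqrt(22) (Q = 13*(4 + I*sqrt(22)) = 52 + 13*I*sqrt(22) ≈ 52.0 + 60.975*I)
Q**2 = (52 + 13*I*sqrt(22))**2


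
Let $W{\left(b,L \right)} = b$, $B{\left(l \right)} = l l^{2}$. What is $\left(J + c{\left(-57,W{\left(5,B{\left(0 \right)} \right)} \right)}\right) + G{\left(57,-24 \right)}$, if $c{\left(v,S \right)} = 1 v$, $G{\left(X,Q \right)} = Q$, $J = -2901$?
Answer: $-2982$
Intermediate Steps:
$B{\left(l \right)} = l^{3}$
$c{\left(v,S \right)} = v$
$\left(J + c{\left(-57,W{\left(5,B{\left(0 \right)} \right)} \right)}\right) + G{\left(57,-24 \right)} = \left(-2901 - 57\right) - 24 = -2958 - 24 = -2982$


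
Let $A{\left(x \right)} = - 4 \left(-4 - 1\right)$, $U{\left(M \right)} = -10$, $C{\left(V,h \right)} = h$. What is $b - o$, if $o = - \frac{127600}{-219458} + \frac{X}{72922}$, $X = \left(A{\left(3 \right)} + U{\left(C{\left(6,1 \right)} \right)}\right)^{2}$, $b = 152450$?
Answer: $\frac{609924059870800}{4000829069} \approx 1.5245 \cdot 10^{5}$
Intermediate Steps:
$A{\left(x \right)} = 20$ ($A{\left(x \right)} = \left(-4\right) \left(-5\right) = 20$)
$X = 100$ ($X = \left(20 - 10\right)^{2} = 10^{2} = 100$)
$o = \frac{2331698250}{4000829069}$ ($o = - \frac{127600}{-219458} + \frac{100}{72922} = \left(-127600\right) \left(- \frac{1}{219458}\right) + 100 \cdot \frac{1}{72922} = \frac{63800}{109729} + \frac{50}{36461} = \frac{2331698250}{4000829069} \approx 0.5828$)
$b - o = 152450 - \frac{2331698250}{4000829069} = \frac{609924059870800}{4000829069}$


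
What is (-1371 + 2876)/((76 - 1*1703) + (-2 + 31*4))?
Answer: -1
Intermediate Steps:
(-1371 + 2876)/((76 - 1*1703) + (-2 + 31*4)) = 1505/((76 - 1703) + (-2 + 124)) = 1505/(-1627 + 122) = 1505/(-1505) = 1505*(-1/1505) = -1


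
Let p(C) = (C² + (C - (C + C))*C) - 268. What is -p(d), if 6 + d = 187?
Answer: 268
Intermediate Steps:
d = 181 (d = -6 + 187 = 181)
p(C) = -268 (p(C) = (C² + (C - 2*C)*C) - 268 = (C² + (-C)*C) - 268 = (C² - C²) - 268 = 0 - 268 = -268)
-p(d) = -1*(-268) = 268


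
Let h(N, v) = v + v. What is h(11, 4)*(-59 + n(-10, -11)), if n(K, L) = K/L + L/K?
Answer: -25076/55 ≈ -455.93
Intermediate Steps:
h(N, v) = 2*v
h(11, 4)*(-59 + n(-10, -11)) = (2*4)*(-59 + (-10/(-11) - 11/(-10))) = 8*(-59 + (-10*(-1/11) - 11*(-⅒))) = 8*(-59 + (10/11 + 11/10)) = 8*(-59 + 221/110) = 8*(-6269/110) = -25076/55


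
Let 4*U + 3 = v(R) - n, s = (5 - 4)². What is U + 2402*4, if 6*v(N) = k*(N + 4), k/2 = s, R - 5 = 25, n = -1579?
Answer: 60029/6 ≈ 10005.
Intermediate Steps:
R = 30 (R = 5 + 25 = 30)
s = 1 (s = 1² = 1)
k = 2 (k = 2*1 = 2)
v(N) = 4/3 + N/3 (v(N) = (2*(N + 4))/6 = (2*(4 + N))/6 = (8 + 2*N)/6 = 4/3 + N/3)
U = 2381/6 (U = -¾ + ((4/3 + (⅓)*30) - 1*(-1579))/4 = -¾ + ((4/3 + 10) + 1579)/4 = -¾ + (34/3 + 1579)/4 = -¾ + (¼)*(4771/3) = -¾ + 4771/12 = 2381/6 ≈ 396.83)
U + 2402*4 = 2381/6 + 2402*4 = 2381/6 + 9608 = 60029/6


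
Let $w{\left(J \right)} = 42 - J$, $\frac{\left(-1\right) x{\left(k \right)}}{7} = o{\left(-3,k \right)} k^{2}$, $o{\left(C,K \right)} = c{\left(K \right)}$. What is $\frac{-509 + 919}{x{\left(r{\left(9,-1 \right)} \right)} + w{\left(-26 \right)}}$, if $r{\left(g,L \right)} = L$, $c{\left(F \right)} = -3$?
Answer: $\frac{410}{89} \approx 4.6067$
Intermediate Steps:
$o{\left(C,K \right)} = -3$
$x{\left(k \right)} = 21 k^{2}$ ($x{\left(k \right)} = - 7 \left(- 3 k^{2}\right) = 21 k^{2}$)
$\frac{-509 + 919}{x{\left(r{\left(9,-1 \right)} \right)} + w{\left(-26 \right)}} = \frac{-509 + 919}{21 \left(-1\right)^{2} + \left(42 - -26\right)} = \frac{410}{21 \cdot 1 + \left(42 + 26\right)} = \frac{410}{21 + 68} = \frac{410}{89}$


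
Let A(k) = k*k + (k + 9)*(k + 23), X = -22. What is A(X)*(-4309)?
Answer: -2029539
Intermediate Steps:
A(k) = k**2 + (9 + k)*(23 + k)
A(X)*(-4309) = (207 + 2*(-22)**2 + 32*(-22))*(-4309) = (207 + 2*484 - 704)*(-4309) = (207 + 968 - 704)*(-4309) = 471*(-4309) = -2029539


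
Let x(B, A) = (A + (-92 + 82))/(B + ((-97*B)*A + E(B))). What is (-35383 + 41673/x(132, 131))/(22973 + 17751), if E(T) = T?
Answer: -577623163/40724 ≈ -14184.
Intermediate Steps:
x(B, A) = (-10 + A)/(2*B - 97*A*B) (x(B, A) = (A + (-92 + 82))/(B + ((-97*B)*A + B)) = (A - 10)/(B + (-97*A*B + B)) = (-10 + A)/(B + (B - 97*A*B)) = (-10 + A)/(2*B - 97*A*B))
(-35383 + 41673/x(132, 131))/(22973 + 17751) = (-35383 + 41673/(((-10 + 131)/(132*(2 - 97*131)))))/(22973 + 17751) = (-35383 + 41673/(((1/132)*121/(2 - 12707))))/40724 = (-35383 + 41673/(((1/132)*121/(-12705))))*(1/40724) = (-35383 + 41673/(((1/132)*(-1/12705)*121)))*(1/40724) = (-35383 + 41673/(-1/13860))*(1/40724) = (-35383 + 41673*(-13860))*(1/40724) = (-35383 - 577587780)*(1/40724) = -577623163*1/40724 = -577623163/40724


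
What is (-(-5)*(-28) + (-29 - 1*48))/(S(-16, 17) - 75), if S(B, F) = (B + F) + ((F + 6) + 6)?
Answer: 217/45 ≈ 4.8222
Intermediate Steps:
S(B, F) = 12 + B + 2*F (S(B, F) = (B + F) + ((6 + F) + 6) = (B + F) + (12 + F) = 12 + B + 2*F)
(-(-5)*(-28) + (-29 - 1*48))/(S(-16, 17) - 75) = (-(-5)*(-28) + (-29 - 1*48))/((12 - 16 + 2*17) - 75) = (-1*140 + (-29 - 48))/((12 - 16 + 34) - 75) = (-140 - 77)/(30 - 75) = -217/(-45) = -217*(-1/45) = 217/45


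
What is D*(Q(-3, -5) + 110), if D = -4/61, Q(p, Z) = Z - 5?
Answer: -400/61 ≈ -6.5574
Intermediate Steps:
Q(p, Z) = -5 + Z
D = -4/61 (D = -4*1/61 = -4/61 ≈ -0.065574)
D*(Q(-3, -5) + 110) = -4*((-5 - 5) + 110)/61 = -4*(-10 + 110)/61 = -4/61*100 = -400/61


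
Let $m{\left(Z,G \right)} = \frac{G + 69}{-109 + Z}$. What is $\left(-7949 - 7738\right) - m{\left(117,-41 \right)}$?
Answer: $- \frac{31381}{2} \approx -15691.0$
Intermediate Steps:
$m{\left(Z,G \right)} = \frac{69 + G}{-109 + Z}$
$\left(-7949 - 7738\right) - m{\left(117,-41 \right)} = \left(-7949 - 7738\right) - \frac{69 - 41}{-109 + 117} = -15687 - \frac{1}{8} \cdot 28 = -15687 - \frac{7}{2} = - \frac{31381}{2}$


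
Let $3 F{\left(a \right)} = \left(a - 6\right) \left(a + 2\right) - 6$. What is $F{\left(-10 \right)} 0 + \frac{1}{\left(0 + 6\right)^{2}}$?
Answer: $\frac{1}{36} \approx 0.027778$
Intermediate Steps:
$F{\left(a \right)} = -2 + \frac{\left(-6 + a\right) \left(2 + a\right)}{3}$ ($F{\left(a \right)} = \frac{\left(a - 6\right) \left(a + 2\right) - 6}{3} = \frac{\left(-6 + a\right) \left(2 + a\right) - 6}{3} = \frac{-6 + \left(-6 + a\right) \left(2 + a\right)}{3} = -2 + \frac{\left(-6 + a\right) \left(2 + a\right)}{3}$)
$F{\left(-10 \right)} 0 + \frac{1}{\left(0 + 6\right)^{2}} = \left(-6 - - \frac{40}{3} + \frac{\left(-10\right)^{2}}{3}\right) 0 + \frac{1}{\left(0 + 6\right)^{2}} = \left(-6 + \frac{40}{3} + \frac{1}{3} \cdot 100\right) 0 + \frac{1}{6^{2}} = \left(-6 + \frac{40}{3} + \frac{100}{3}\right) 0 + \frac{1}{36} = \frac{122}{3} \cdot 0 + \frac{1}{36} = 0 + \frac{1}{36} = \frac{1}{36}$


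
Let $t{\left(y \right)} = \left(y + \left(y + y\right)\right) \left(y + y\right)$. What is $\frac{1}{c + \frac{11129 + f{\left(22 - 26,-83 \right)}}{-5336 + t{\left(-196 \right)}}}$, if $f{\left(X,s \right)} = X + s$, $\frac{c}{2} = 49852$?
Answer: $\frac{112580}{11224681841} \approx 1.003 \cdot 10^{-5}$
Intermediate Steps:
$c = 99704$ ($c = 2 \cdot 49852 = 99704$)
$t{\left(y \right)} = 6 y^{2}$ ($t{\left(y \right)} = \left(y + 2 y\right) 2 y = 3 y 2 y = 6 y^{2}$)
$\frac{1}{c + \frac{11129 + f{\left(22 - 26,-83 \right)}}{-5336 + t{\left(-196 \right)}}} = \frac{1}{99704 + \frac{11129 + \left(\left(22 - 26\right) - 83\right)}{-5336 + 6 \left(-196\right)^{2}}} = \frac{1}{99704 + \frac{11129 + \left(\left(22 - 26\right) - 83\right)}{-5336 + 6 \cdot 38416}} = \frac{1}{99704 + \frac{11129 - 87}{-5336 + 230496}} = \frac{1}{99704 + \frac{11129 - 87}{225160}} = \frac{1}{99704 + 11042 \cdot \frac{1}{225160}} = \frac{1}{99704 + \frac{5521}{112580}} = \frac{1}{\frac{11224681841}{112580}} = \frac{112580}{11224681841}$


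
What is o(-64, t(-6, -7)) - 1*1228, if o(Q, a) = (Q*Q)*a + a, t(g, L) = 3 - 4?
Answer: -5325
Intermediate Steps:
t(g, L) = -1
o(Q, a) = a + a*Q² (o(Q, a) = Q²*a + a = a*Q² + a = a + a*Q²)
o(-64, t(-6, -7)) - 1*1228 = -(1 + (-64)²) - 1*1228 = -(1 + 4096) - 1228 = -1*4097 - 1228 = -4097 - 1228 = -5325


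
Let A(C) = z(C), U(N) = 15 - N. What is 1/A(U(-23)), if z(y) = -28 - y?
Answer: -1/66 ≈ -0.015152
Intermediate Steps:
A(C) = -28 - C
1/A(U(-23)) = 1/(-28 - (15 - 1*(-23))) = 1/(-28 - (15 + 23)) = 1/(-28 - 1*38) = 1/(-28 - 38) = 1/(-66) = -1/66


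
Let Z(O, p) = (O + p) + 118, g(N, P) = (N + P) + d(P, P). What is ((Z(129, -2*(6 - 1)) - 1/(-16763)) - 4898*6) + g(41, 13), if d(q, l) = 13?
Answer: -487535091/16763 ≈ -29084.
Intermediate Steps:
g(N, P) = 13 + N + P (g(N, P) = (N + P) + 13 = 13 + N + P)
Z(O, p) = 118 + O + p
((Z(129, -2*(6 - 1)) - 1/(-16763)) - 4898*6) + g(41, 13) = (((118 + 129 - 2*(6 - 1)) - 1/(-16763)) - 4898*6) + (13 + 41 + 13) = (((118 + 129 - 2*5) - 1*(-1/16763)) - 29388) + 67 = (((118 + 129 - 10) + 1/16763) - 29388) + 67 = ((237 + 1/16763) - 29388) + 67 = (3972832/16763 - 29388) + 67 = -488658212/16763 + 67 = -487535091/16763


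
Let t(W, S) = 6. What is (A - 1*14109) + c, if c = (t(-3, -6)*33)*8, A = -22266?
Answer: -34791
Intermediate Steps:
c = 1584 (c = (6*33)*8 = 198*8 = 1584)
(A - 1*14109) + c = (-22266 - 1*14109) + 1584 = (-22266 - 14109) + 1584 = -36375 + 1584 = -34791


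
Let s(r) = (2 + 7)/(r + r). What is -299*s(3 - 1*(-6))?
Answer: -299/2 ≈ -149.50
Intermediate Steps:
s(r) = 9/(2*r) (s(r) = 9/((2*r)) = 9*(1/(2*r)) = 9/(2*r))
-299*s(3 - 1*(-6)) = -2691/(2*(3 - 1*(-6))) = -2691/(2*(3 + 6)) = -2691/(2*9) = -299*½ = -299/2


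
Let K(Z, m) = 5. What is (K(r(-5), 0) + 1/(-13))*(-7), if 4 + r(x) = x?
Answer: -448/13 ≈ -34.462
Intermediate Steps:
r(x) = -4 + x
(K(r(-5), 0) + 1/(-13))*(-7) = (5 + 1/(-13))*(-7) = (5 - 1/13)*(-7) = (64/13)*(-7) = -448/13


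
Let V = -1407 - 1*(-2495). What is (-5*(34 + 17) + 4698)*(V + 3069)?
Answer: 18469551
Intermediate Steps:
V = 1088 (V = -1407 + 2495 = 1088)
(-5*(34 + 17) + 4698)*(V + 3069) = (-5*(34 + 17) + 4698)*(1088 + 3069) = (-5*51 + 4698)*4157 = (-255 + 4698)*4157 = 4443*4157 = 18469551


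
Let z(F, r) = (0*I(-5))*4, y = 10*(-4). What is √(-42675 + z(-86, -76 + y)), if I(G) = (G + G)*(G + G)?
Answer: 5*I*√1707 ≈ 206.58*I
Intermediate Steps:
y = -40
I(G) = 4*G² (I(G) = (2*G)*(2*G) = 4*G²)
z(F, r) = 0 (z(F, r) = (0*(4*(-5)²))*4 = (0*(4*25))*4 = (0*100)*4 = 0*4 = 0)
√(-42675 + z(-86, -76 + y)) = √(-42675 + 0) = √(-42675) = 5*I*√1707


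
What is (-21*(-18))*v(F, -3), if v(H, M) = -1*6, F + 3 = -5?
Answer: -2268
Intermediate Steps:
F = -8 (F = -3 - 5 = -8)
v(H, M) = -6
(-21*(-18))*v(F, -3) = -21*(-18)*(-6) = 378*(-6) = -2268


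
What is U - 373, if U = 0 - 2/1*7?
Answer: -387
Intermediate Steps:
U = -14 (U = 0 - 2*1*7 = 0 - 2*7 = 0 - 14 = -14)
U - 373 = -14 - 373 = -387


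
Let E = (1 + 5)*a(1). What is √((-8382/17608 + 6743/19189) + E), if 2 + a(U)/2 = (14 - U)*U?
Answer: √979140582518285/2724838 ≈ 11.484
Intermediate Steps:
a(U) = -4 + 2*U*(14 - U) (a(U) = -4 + 2*((14 - U)*U) = -4 + 2*(U*(14 - U)) = -4 + 2*U*(14 - U))
E = 132 (E = (1 + 5)*(-4 - 2*1² + 28*1) = 6*(-4 - 2*1 + 28) = 6*(-4 - 2 + 28) = 6*22 = 132)
√((-8382/17608 + 6743/19189) + E) = √((-8382/17608 + 6743/19189) + 132) = √((-8382*1/17608 + 6743*(1/19189)) + 132) = √((-4191/8804 + 6743/19189) + 132) = √(-679217/5449676 + 132) = √(718678015/5449676) = √979140582518285/2724838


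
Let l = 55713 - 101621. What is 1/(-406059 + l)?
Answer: -1/451967 ≈ -2.2125e-6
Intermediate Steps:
l = -45908
1/(-406059 + l) = 1/(-406059 - 45908) = 1/(-451967) = -1/451967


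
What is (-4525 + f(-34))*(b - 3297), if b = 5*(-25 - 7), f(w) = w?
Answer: 15760463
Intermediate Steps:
b = -160 (b = 5*(-32) = -160)
(-4525 + f(-34))*(b - 3297) = (-4525 - 34)*(-160 - 3297) = -4559*(-3457) = 15760463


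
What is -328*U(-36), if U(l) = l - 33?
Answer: 22632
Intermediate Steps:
U(l) = -33 + l
-328*U(-36) = -328*(-33 - 36) = -328*(-69) = 22632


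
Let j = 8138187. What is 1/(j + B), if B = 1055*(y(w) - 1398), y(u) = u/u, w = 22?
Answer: 1/6664352 ≈ 1.5005e-7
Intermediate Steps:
y(u) = 1
B = -1473835 (B = 1055*(1 - 1398) = 1055*(-1397) = -1473835)
1/(j + B) = 1/(8138187 - 1473835) = 1/6664352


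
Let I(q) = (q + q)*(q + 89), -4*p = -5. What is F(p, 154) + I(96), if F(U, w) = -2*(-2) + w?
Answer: 35678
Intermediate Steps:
p = 5/4 (p = -1/4*(-5) = 5/4 ≈ 1.2500)
I(q) = 2*q*(89 + q) (I(q) = (2*q)*(89 + q) = 2*q*(89 + q))
F(U, w) = 4 + w
F(p, 154) + I(96) = (4 + 154) + 2*96*(89 + 96) = 158 + 2*96*185 = 158 + 35520 = 35678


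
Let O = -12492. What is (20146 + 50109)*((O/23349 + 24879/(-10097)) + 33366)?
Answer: 184196652451534755/78584951 ≈ 2.3439e+9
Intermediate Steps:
(20146 + 50109)*((O/23349 + 24879/(-10097)) + 33366) = (20146 + 50109)*((-12492/23349 + 24879/(-10097)) + 33366) = 70255*((-12492*1/23349 + 24879*(-1/10097)) + 33366) = 70255*((-4164/7783 - 24879/10097) + 33366) = 70255*(-235677165/78584951 + 33366) = 70255*(2621829797901/78584951) = 184196652451534755/78584951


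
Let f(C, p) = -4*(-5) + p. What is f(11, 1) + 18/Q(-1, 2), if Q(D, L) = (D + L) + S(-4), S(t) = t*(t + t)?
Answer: 237/11 ≈ 21.545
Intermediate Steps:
S(t) = 2*t² (S(t) = t*(2*t) = 2*t²)
Q(D, L) = 32 + D + L (Q(D, L) = (D + L) + 2*(-4)² = (D + L) + 2*16 = (D + L) + 32 = 32 + D + L)
f(C, p) = 20 + p
f(11, 1) + 18/Q(-1, 2) = (20 + 1) + 18/(32 - 1 + 2) = 21 + 18/33 = 21 + 18*(1/33) = 21 + 6/11 = 237/11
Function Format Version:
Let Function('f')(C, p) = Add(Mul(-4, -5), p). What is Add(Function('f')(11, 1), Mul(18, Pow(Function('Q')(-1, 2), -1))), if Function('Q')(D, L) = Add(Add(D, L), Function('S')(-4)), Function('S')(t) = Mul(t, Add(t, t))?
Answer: Rational(237, 11) ≈ 21.545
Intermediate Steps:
Function('S')(t) = Mul(2, Pow(t, 2)) (Function('S')(t) = Mul(t, Mul(2, t)) = Mul(2, Pow(t, 2)))
Function('Q')(D, L) = Add(32, D, L) (Function('Q')(D, L) = Add(Add(D, L), Mul(2, Pow(-4, 2))) = Add(Add(D, L), Mul(2, 16)) = Add(Add(D, L), 32) = Add(32, D, L))
Function('f')(C, p) = Add(20, p)
Add(Function('f')(11, 1), Mul(18, Pow(Function('Q')(-1, 2), -1))) = Add(Add(20, 1), Mul(18, Pow(Add(32, -1, 2), -1))) = Add(21, Mul(18, Pow(33, -1))) = Add(21, Mul(18, Rational(1, 33))) = Add(21, Rational(6, 11)) = Rational(237, 11)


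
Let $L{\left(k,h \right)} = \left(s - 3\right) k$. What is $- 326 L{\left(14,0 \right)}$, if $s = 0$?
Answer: $13692$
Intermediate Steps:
$L{\left(k,h \right)} = - 3 k$ ($L{\left(k,h \right)} = \left(0 - 3\right) k = - 3 k$)
$- 326 L{\left(14,0 \right)} = - 326 \left(\left(-3\right) 14\right) = \left(-326\right) \left(-42\right) = 13692$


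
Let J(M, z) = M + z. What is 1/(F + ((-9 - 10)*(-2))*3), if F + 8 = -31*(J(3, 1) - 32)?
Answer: 1/974 ≈ 0.0010267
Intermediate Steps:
F = 860 (F = -8 - 31*((3 + 1) - 32) = -8 - 31*(4 - 32) = -8 - 31*(-28) = -8 + 868 = 860)
1/(F + ((-9 - 10)*(-2))*3) = 1/(860 + ((-9 - 10)*(-2))*3) = 1/(860 - 19*(-2)*3) = 1/(860 + 38*3) = 1/(860 + 114) = 1/974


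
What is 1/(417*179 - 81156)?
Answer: -1/6513 ≈ -0.00015354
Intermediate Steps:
1/(417*179 - 81156) = 1/(74643 - 81156) = 1/(-6513) = -1/6513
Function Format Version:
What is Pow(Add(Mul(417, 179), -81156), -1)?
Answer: Rational(-1, 6513) ≈ -0.00015354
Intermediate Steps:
Pow(Add(Mul(417, 179), -81156), -1) = Pow(Add(74643, -81156), -1) = Pow(-6513, -1) = Rational(-1, 6513)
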